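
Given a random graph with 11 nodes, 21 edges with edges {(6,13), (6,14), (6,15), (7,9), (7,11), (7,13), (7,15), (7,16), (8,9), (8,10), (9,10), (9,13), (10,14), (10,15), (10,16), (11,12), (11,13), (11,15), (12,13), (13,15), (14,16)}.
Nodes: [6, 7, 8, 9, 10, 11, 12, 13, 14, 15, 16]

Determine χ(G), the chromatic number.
χ(G) = 4

Clique number ω(G) = 4 (lower bound: χ ≥ ω).
The clique on [7, 11, 13, 15] has size 4, forcing χ ≥ 4, and the coloring below uses 4 colors, so χ(G) = 4.
A valid 4-coloring: color 1: [10, 13]; color 2: [6, 7, 8, 12]; color 3: [9, 15, 16]; color 4: [11, 14].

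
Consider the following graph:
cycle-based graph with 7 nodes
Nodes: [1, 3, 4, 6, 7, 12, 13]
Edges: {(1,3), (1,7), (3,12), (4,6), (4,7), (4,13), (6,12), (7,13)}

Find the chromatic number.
χ(G) = 3

Clique number ω(G) = 3 (lower bound: χ ≥ ω).
The clique on [4, 7, 13] has size 3, forcing χ ≥ 3, and the coloring below uses 3 colors, so χ(G) = 3.
A valid 3-coloring: color 1: [3, 6, 7]; color 2: [1, 4, 12]; color 3: [13].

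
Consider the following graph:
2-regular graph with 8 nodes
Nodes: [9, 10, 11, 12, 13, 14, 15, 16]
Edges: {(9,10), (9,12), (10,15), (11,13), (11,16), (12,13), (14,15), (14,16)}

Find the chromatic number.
χ(G) = 2

Clique number ω(G) = 2 (lower bound: χ ≥ ω).
The graph is bipartite (no odd cycle), so 2 colors suffice: χ(G) = 2.
A valid 2-coloring: color 1: [9, 13, 15, 16]; color 2: [10, 11, 12, 14].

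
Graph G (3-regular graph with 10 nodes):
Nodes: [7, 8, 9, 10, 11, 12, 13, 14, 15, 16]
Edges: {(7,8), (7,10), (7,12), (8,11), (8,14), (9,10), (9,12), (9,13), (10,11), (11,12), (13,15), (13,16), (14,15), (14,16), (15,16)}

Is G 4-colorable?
A valid 4-coloring: color 1: [8, 9, 15]; color 2: [10, 12, 13, 14]; color 3: [7, 11, 16].
(χ(G) = 3 ≤ 4.)

Yes, G is 4-colorable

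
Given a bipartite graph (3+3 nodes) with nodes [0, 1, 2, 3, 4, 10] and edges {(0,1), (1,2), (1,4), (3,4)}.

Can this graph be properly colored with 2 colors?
Yes, G is 2-colorable

A valid 2-coloring: color 1: [1, 3, 10]; color 2: [0, 2, 4].
(χ(G) = 2 ≤ 2.)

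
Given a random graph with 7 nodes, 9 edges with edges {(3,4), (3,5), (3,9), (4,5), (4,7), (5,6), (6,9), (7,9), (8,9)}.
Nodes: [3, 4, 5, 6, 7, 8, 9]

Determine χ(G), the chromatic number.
χ(G) = 3

Clique number ω(G) = 3 (lower bound: χ ≥ ω).
The clique on [3, 4, 5] has size 3, forcing χ ≥ 3, and the coloring below uses 3 colors, so χ(G) = 3.
A valid 3-coloring: color 1: [4, 9]; color 2: [3, 6, 7, 8]; color 3: [5].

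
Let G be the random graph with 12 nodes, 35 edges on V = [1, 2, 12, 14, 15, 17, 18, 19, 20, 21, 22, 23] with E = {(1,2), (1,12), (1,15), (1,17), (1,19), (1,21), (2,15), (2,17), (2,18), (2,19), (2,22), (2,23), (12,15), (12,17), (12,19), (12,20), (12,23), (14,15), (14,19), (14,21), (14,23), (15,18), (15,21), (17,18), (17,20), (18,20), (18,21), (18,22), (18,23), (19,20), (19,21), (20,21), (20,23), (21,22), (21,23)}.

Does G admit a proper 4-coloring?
Yes, G is 4-colorable

A valid 4-coloring: color 1: [2, 12, 21]; color 2: [1, 14, 18]; color 3: [15, 20, 22]; color 4: [17, 19, 23].
(χ(G) = 4 ≤ 4.)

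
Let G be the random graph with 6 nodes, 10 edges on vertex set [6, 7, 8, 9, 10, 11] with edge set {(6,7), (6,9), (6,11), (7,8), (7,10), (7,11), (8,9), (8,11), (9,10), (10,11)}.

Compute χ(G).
Clique number ω(G) = 3 (lower bound: χ ≥ ω).
The clique on [7, 8, 11] has size 3, forcing χ ≥ 3, and the coloring below uses 3 colors, so χ(G) = 3.
A valid 3-coloring: color 1: [7, 9]; color 2: [11]; color 3: [6, 8, 10].

χ(G) = 3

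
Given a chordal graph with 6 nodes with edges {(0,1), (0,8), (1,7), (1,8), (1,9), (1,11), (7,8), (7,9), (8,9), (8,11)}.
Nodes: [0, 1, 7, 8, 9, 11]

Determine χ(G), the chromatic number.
Clique number ω(G) = 4 (lower bound: χ ≥ ω).
The clique on [1, 7, 8, 9] has size 4, forcing χ ≥ 4, and the coloring below uses 4 colors, so χ(G) = 4.
A valid 4-coloring: color 1: [1]; color 2: [8]; color 3: [0, 9, 11]; color 4: [7].

χ(G) = 4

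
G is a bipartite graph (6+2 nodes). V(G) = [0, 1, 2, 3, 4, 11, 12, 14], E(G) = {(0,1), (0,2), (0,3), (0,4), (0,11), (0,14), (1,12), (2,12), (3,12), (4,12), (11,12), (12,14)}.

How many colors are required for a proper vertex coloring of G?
Clique number ω(G) = 2 (lower bound: χ ≥ ω).
The graph is bipartite (no odd cycle), so 2 colors suffice: χ(G) = 2.
A valid 2-coloring: color 1: [0, 12]; color 2: [1, 2, 3, 4, 11, 14].

χ(G) = 2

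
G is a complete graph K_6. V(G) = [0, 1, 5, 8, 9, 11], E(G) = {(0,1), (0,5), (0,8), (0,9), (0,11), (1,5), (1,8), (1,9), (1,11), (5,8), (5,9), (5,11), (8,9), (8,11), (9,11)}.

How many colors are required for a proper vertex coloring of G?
Clique number ω(G) = 6 (lower bound: χ ≥ ω).
The clique on [0, 1, 5, 8, 9, 11] has size 6, forcing χ ≥ 6, and the coloring below uses 6 colors, so χ(G) = 6.
A valid 6-coloring: color 1: [8]; color 2: [5]; color 3: [1]; color 4: [9]; color 5: [0]; color 6: [11].

χ(G) = 6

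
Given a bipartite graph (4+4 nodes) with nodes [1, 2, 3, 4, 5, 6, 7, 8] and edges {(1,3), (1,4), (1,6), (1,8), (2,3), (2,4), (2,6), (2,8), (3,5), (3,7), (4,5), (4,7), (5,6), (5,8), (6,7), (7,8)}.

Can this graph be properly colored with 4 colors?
A valid 4-coloring: color 1: [1, 2, 5, 7]; color 2: [3, 4, 6, 8].
(χ(G) = 2 ≤ 4.)

Yes, G is 4-colorable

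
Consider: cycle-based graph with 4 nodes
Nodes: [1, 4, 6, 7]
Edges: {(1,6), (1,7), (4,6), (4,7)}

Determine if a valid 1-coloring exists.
Edge (1,6) forces its endpoints to differ, so 1 color is not enough.

No, G is not 1-colorable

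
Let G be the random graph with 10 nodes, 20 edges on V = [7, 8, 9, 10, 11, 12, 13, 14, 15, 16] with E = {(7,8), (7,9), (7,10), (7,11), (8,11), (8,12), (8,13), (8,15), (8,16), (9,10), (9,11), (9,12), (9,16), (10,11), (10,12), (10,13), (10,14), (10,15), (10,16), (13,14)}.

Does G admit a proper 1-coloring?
No, G is not 1-colorable

The clique on vertices [7, 9, 10, 11] has size 4 > 1, so it alone needs 4 colors.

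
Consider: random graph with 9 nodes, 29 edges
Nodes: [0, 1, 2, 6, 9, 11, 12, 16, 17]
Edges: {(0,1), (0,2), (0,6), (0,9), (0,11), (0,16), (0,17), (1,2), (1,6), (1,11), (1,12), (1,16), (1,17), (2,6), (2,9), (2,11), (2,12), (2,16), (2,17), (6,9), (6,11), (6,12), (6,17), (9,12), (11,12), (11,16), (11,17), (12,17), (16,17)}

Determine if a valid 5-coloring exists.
No, G is not 5-colorable

The clique on vertices [0, 1, 2, 11, 16, 17] has size 6 > 5, so it alone needs 6 colors.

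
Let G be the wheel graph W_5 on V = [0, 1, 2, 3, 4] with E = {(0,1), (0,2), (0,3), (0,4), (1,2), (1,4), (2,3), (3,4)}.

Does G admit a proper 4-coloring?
Yes, G is 4-colorable

A valid 4-coloring: color 1: [0]; color 2: [1, 3]; color 3: [2, 4].
(χ(G) = 3 ≤ 4.)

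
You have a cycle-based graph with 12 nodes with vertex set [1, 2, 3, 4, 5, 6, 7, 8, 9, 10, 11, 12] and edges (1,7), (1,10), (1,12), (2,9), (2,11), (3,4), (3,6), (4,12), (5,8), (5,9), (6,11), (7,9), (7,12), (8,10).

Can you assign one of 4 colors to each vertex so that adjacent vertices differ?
Yes, G is 4-colorable

A valid 4-coloring: color 1: [3, 8, 9, 11, 12]; color 2: [1, 2, 4, 5, 6]; color 3: [7, 10].
(χ(G) = 3 ≤ 4.)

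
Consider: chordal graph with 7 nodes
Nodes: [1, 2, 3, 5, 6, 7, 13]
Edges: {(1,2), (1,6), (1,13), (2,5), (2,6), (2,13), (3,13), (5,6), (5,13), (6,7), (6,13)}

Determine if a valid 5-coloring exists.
Yes, G is 5-colorable

A valid 5-coloring: color 1: [7, 13]; color 2: [3, 6]; color 3: [2]; color 4: [1, 5].
(χ(G) = 4 ≤ 5.)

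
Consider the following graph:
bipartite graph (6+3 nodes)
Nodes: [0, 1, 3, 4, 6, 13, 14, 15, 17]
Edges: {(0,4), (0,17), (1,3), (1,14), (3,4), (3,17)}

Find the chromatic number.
χ(G) = 2

Clique number ω(G) = 2 (lower bound: χ ≥ ω).
The graph is bipartite (no odd cycle), so 2 colors suffice: χ(G) = 2.
A valid 2-coloring: color 1: [0, 3, 6, 13, 14, 15]; color 2: [1, 4, 17].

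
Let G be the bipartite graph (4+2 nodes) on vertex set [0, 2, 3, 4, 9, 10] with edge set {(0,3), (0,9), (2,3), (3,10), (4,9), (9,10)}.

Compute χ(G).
Clique number ω(G) = 2 (lower bound: χ ≥ ω).
The graph is bipartite (no odd cycle), so 2 colors suffice: χ(G) = 2.
A valid 2-coloring: color 1: [3, 9]; color 2: [0, 2, 4, 10].

χ(G) = 2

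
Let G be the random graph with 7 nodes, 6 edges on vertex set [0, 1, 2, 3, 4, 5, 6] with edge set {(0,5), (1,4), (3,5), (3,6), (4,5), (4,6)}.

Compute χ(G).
χ(G) = 2

Clique number ω(G) = 2 (lower bound: χ ≥ ω).
The graph is bipartite (no odd cycle), so 2 colors suffice: χ(G) = 2.
A valid 2-coloring: color 1: [0, 2, 3, 4]; color 2: [1, 5, 6].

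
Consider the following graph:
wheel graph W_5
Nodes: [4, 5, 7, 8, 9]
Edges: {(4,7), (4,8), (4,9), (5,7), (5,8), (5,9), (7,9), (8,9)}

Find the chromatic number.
Clique number ω(G) = 3 (lower bound: χ ≥ ω).
The clique on [4, 8, 9] has size 3, forcing χ ≥ 3, and the coloring below uses 3 colors, so χ(G) = 3.
A valid 3-coloring: color 1: [9]; color 2: [7, 8]; color 3: [4, 5].

χ(G) = 3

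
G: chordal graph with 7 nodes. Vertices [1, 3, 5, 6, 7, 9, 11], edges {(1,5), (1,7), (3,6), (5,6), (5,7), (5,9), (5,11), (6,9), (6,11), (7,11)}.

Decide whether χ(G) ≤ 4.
Yes, G is 4-colorable

A valid 4-coloring: color 1: [3, 5]; color 2: [6, 7]; color 3: [1, 9, 11].
(χ(G) = 3 ≤ 4.)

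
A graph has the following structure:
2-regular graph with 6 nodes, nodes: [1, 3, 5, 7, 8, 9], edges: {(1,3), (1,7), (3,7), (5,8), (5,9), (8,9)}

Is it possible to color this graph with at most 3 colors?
Yes, G is 3-colorable

A valid 3-coloring: color 1: [7, 8]; color 2: [1, 5]; color 3: [3, 9].
(χ(G) = 3 ≤ 3.)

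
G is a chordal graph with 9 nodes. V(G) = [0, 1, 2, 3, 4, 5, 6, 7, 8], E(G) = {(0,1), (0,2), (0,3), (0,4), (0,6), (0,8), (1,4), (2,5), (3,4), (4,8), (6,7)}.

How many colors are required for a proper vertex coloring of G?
χ(G) = 3

Clique number ω(G) = 3 (lower bound: χ ≥ ω).
The clique on [0, 4, 8] has size 3, forcing χ ≥ 3, and the coloring below uses 3 colors, so χ(G) = 3.
A valid 3-coloring: color 1: [0, 5, 7]; color 2: [2, 4, 6]; color 3: [1, 3, 8].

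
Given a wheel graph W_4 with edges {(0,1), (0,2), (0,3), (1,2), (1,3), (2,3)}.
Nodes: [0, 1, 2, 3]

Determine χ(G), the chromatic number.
Clique number ω(G) = 4 (lower bound: χ ≥ ω).
The clique on [0, 1, 2, 3] has size 4, forcing χ ≥ 4, and the coloring below uses 4 colors, so χ(G) = 4.
A valid 4-coloring: color 1: [3]; color 2: [0]; color 3: [1]; color 4: [2].

χ(G) = 4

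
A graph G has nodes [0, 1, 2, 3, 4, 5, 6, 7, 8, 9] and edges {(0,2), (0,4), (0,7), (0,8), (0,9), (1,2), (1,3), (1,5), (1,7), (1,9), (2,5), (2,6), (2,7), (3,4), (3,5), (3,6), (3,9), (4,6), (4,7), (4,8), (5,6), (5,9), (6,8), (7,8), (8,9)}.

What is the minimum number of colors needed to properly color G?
χ(G) = 4

Clique number ω(G) = 4 (lower bound: χ ≥ ω).
The clique on [0, 4, 7, 8] has size 4, forcing χ ≥ 4, and the coloring below uses 4 colors, so χ(G) = 4.
A valid 4-coloring: color 1: [5, 7]; color 2: [0, 1, 6]; color 3: [2, 4, 9]; color 4: [3, 8].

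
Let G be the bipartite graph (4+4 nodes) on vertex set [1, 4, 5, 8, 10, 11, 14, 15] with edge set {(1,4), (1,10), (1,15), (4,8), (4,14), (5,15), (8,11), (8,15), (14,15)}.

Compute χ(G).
Clique number ω(G) = 2 (lower bound: χ ≥ ω).
The graph is bipartite (no odd cycle), so 2 colors suffice: χ(G) = 2.
A valid 2-coloring: color 1: [4, 10, 11, 15]; color 2: [1, 5, 8, 14].

χ(G) = 2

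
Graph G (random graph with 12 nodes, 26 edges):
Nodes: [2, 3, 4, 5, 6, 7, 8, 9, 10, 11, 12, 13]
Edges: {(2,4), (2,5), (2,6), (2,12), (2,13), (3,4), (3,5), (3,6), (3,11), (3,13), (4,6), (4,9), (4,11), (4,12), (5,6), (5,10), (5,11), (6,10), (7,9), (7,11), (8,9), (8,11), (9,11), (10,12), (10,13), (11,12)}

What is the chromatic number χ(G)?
Clique number ω(G) = 3 (lower bound: χ ≥ ω).
Odd cycle [2, 6, 3, 11, 12] needs 3 colors (χ ≥ 3).
Vertex 4 is adjacent to every vertex of [2, 3, 6, 11, 12], which already need 3 colors among themselves, so 4 needs a new color (χ ≥ 4).
The coloring below uses 4 colors, so χ(G) = 4.
A valid 4-coloring: color 1: [2, 10, 11]; color 2: [4, 5, 7, 8, 13]; color 3: [3, 9, 12]; color 4: [6].

χ(G) = 4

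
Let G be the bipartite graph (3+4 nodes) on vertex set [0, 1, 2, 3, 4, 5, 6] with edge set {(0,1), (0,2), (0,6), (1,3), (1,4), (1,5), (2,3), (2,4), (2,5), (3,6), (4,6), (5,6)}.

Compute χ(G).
χ(G) = 2

Clique number ω(G) = 2 (lower bound: χ ≥ ω).
The graph is bipartite (no odd cycle), so 2 colors suffice: χ(G) = 2.
A valid 2-coloring: color 1: [1, 2, 6]; color 2: [0, 3, 4, 5].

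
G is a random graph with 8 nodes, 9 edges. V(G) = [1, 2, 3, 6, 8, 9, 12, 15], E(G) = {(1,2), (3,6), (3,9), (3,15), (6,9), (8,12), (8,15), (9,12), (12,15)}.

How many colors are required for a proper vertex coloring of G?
χ(G) = 3

Clique number ω(G) = 3 (lower bound: χ ≥ ω).
The clique on [3, 6, 9] has size 3, forcing χ ≥ 3, and the coloring below uses 3 colors, so χ(G) = 3.
A valid 3-coloring: color 1: [1, 9, 15]; color 2: [2, 3, 12]; color 3: [6, 8].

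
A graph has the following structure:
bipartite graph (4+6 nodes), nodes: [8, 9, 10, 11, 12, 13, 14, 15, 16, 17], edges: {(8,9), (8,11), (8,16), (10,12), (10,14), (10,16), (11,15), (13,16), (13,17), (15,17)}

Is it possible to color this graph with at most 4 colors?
Yes, G is 4-colorable

A valid 4-coloring: color 1: [8, 10, 13, 15]; color 2: [9, 11, 12, 14, 16, 17].
(χ(G) = 2 ≤ 4.)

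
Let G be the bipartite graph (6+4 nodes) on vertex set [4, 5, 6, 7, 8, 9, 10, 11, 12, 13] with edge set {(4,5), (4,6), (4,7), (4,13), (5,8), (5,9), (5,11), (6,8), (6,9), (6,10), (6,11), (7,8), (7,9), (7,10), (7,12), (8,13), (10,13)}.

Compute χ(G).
Clique number ω(G) = 2 (lower bound: χ ≥ ω).
The graph is bipartite (no odd cycle), so 2 colors suffice: χ(G) = 2.
A valid 2-coloring: color 1: [5, 6, 7, 13]; color 2: [4, 8, 9, 10, 11, 12].

χ(G) = 2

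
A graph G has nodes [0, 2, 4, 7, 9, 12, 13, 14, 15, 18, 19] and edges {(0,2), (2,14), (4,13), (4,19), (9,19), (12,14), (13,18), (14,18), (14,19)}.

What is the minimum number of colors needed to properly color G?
χ(G) = 3

Clique number ω(G) = 2 (lower bound: χ ≥ ω).
Odd cycle [14, 19, 4, 13, 18] needs 3 colors (χ ≥ 3).
The coloring below uses 3 colors, so χ(G) = 3.
A valid 3-coloring: color 1: [0, 7, 9, 13, 14, 15]; color 2: [2, 12, 18, 19]; color 3: [4].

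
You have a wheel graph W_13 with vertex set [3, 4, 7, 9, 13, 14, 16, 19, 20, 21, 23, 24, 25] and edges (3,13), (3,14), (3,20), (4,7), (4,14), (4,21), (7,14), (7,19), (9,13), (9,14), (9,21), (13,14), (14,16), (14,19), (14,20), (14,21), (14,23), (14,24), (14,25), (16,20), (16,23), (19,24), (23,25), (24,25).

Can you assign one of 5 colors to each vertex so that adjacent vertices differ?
A valid 5-coloring: color 1: [14]; color 2: [7, 13, 20, 21, 23, 24]; color 3: [3, 4, 9, 16, 19, 25].
(χ(G) = 3 ≤ 5.)

Yes, G is 5-colorable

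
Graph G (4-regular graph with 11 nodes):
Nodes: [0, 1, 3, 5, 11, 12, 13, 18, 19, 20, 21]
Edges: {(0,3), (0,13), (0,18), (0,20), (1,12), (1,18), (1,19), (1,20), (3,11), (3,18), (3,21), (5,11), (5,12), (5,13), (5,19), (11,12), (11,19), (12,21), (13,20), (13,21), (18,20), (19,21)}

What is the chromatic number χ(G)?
χ(G) = 3

Clique number ω(G) = 3 (lower bound: χ ≥ ω).
The clique on [0, 3, 18] has size 3, forcing χ ≥ 3, and the coloring below uses 3 colors, so χ(G) = 3.
A valid 3-coloring: color 1: [0, 1, 11, 21]; color 2: [3, 5, 20]; color 3: [12, 13, 18, 19].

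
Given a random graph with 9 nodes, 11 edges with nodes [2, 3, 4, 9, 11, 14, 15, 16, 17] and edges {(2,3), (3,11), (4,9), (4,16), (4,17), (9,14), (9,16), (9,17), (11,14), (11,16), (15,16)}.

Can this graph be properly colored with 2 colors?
No, G is not 2-colorable

The clique on vertices [4, 9, 16] has size 3 > 2, so it alone needs 3 colors.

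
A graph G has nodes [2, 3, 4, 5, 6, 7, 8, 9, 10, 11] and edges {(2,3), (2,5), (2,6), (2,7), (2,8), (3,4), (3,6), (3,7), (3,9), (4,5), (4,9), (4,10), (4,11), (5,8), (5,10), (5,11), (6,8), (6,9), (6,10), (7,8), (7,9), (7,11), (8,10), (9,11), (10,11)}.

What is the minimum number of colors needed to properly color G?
χ(G) = 4

Clique number ω(G) = 4 (lower bound: χ ≥ ω).
The clique on [4, 5, 10, 11] has size 4, forcing χ ≥ 4, and the coloring below uses 4 colors, so χ(G) = 4.
A valid 4-coloring: color 1: [4, 8]; color 2: [3, 11]; color 3: [2, 9, 10]; color 4: [5, 6, 7].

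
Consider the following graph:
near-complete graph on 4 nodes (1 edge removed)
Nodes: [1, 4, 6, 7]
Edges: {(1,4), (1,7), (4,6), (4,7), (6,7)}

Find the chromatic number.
χ(G) = 3

Clique number ω(G) = 3 (lower bound: χ ≥ ω).
The clique on [1, 4, 7] has size 3, forcing χ ≥ 3, and the coloring below uses 3 colors, so χ(G) = 3.
A valid 3-coloring: color 1: [7]; color 2: [4]; color 3: [1, 6].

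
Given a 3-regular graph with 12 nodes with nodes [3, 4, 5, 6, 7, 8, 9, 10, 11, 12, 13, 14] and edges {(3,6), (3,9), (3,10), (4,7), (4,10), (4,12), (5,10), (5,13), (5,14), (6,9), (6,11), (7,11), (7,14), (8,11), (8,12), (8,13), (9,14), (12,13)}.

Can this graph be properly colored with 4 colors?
Yes, G is 4-colorable

A valid 4-coloring: color 1: [6, 7, 10, 13]; color 2: [4, 5, 9, 11]; color 3: [3, 12, 14]; color 4: [8].
(χ(G) = 3 ≤ 4.)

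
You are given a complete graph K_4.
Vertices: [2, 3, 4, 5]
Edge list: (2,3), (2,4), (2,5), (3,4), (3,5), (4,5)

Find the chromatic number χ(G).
χ(G) = 4

Clique number ω(G) = 4 (lower bound: χ ≥ ω).
The clique on [2, 3, 4, 5] has size 4, forcing χ ≥ 4, and the coloring below uses 4 colors, so χ(G) = 4.
A valid 4-coloring: color 1: [2]; color 2: [3]; color 3: [4]; color 4: [5].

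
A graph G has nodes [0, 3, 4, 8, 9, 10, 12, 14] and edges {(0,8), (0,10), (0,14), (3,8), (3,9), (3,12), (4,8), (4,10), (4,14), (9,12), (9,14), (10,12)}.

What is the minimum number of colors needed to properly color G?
Clique number ω(G) = 3 (lower bound: χ ≥ ω).
The clique on [3, 9, 12] has size 3, forcing χ ≥ 3, and the coloring below uses 3 colors, so χ(G) = 3.
A valid 3-coloring: color 1: [8, 9, 10]; color 2: [0, 3, 4]; color 3: [12, 14].

χ(G) = 3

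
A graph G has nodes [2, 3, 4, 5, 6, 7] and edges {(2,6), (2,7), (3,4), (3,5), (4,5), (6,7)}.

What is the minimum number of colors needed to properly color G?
χ(G) = 3

Clique number ω(G) = 3 (lower bound: χ ≥ ω).
The clique on [2, 6, 7] has size 3, forcing χ ≥ 3, and the coloring below uses 3 colors, so χ(G) = 3.
A valid 3-coloring: color 1: [4, 6]; color 2: [2, 3]; color 3: [5, 7].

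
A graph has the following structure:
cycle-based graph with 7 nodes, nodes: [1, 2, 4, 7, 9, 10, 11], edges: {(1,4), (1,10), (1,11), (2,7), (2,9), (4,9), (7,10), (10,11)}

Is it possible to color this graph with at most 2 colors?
No, G is not 2-colorable

The clique on vertices [1, 10, 11] has size 3 > 2, so it alone needs 3 colors.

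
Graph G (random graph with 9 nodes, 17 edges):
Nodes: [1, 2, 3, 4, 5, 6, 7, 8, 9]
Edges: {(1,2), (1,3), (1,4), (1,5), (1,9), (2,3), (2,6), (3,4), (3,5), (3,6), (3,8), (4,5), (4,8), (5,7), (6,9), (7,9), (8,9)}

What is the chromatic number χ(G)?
χ(G) = 4

Clique number ω(G) = 4 (lower bound: χ ≥ ω).
The clique on [1, 3, 4, 5] has size 4, forcing χ ≥ 4, and the coloring below uses 4 colors, so χ(G) = 4.
A valid 4-coloring: color 1: [3, 9]; color 2: [1, 6, 7, 8]; color 3: [2, 4]; color 4: [5].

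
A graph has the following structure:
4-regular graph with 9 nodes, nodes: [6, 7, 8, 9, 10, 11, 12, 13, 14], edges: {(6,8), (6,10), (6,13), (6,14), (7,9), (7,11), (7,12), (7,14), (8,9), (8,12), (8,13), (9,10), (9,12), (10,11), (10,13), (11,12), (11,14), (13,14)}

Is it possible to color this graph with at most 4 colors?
A valid 4-coloring: color 1: [7, 8, 10]; color 2: [12, 14]; color 3: [9, 11, 13]; color 4: [6].
(χ(G) = 4 ≤ 4.)

Yes, G is 4-colorable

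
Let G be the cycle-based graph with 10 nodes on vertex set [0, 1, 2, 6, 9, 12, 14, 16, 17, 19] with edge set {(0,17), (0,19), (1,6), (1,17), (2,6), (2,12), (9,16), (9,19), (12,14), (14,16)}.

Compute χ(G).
χ(G) = 2

Clique number ω(G) = 2 (lower bound: χ ≥ ω).
The graph is bipartite (no odd cycle), so 2 colors suffice: χ(G) = 2.
A valid 2-coloring: color 1: [6, 12, 16, 17, 19]; color 2: [0, 1, 2, 9, 14].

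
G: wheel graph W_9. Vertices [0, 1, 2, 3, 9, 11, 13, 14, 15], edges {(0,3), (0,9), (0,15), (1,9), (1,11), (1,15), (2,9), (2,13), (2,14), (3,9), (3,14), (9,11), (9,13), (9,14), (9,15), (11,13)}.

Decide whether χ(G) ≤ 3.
A valid 3-coloring: color 1: [9]; color 2: [0, 1, 13, 14]; color 3: [2, 3, 11, 15].
(χ(G) = 3 ≤ 3.)

Yes, G is 3-colorable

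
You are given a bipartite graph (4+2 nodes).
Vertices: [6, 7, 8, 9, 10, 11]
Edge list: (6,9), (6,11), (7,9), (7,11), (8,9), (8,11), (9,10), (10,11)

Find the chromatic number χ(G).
χ(G) = 2

Clique number ω(G) = 2 (lower bound: χ ≥ ω).
The graph is bipartite (no odd cycle), so 2 colors suffice: χ(G) = 2.
A valid 2-coloring: color 1: [9, 11]; color 2: [6, 7, 8, 10].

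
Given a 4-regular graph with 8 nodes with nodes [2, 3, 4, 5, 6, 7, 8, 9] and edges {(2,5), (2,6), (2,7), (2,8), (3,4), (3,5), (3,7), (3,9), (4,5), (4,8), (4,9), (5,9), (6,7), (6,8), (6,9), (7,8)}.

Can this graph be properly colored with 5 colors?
A valid 5-coloring: color 1: [4, 6]; color 2: [3, 8]; color 3: [5, 7]; color 4: [2, 9].
(χ(G) = 4 ≤ 5.)

Yes, G is 5-colorable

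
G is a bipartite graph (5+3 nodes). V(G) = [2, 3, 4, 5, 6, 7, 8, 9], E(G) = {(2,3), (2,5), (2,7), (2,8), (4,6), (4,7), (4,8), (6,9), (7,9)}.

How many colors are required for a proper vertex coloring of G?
χ(G) = 2

Clique number ω(G) = 2 (lower bound: χ ≥ ω).
The graph is bipartite (no odd cycle), so 2 colors suffice: χ(G) = 2.
A valid 2-coloring: color 1: [2, 4, 9]; color 2: [3, 5, 6, 7, 8].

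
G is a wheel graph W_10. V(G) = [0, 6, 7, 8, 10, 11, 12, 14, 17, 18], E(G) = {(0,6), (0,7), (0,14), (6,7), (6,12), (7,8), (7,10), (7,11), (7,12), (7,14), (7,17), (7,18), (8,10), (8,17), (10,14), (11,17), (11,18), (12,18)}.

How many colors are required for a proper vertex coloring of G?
χ(G) = 4

Clique number ω(G) = 3 (lower bound: χ ≥ ω).
Odd cycle [10, 14, 0, 6, 12, 18, 11, 17, 8] needs 3 colors (χ ≥ 3).
Vertex 7 is adjacent to every vertex of [0, 6, 8, 10, 11, 12, 14, 17, 18], which already need 3 colors among themselves, so 7 needs a new color (χ ≥ 4).
The coloring below uses 4 colors, so χ(G) = 4.
A valid 4-coloring: color 1: [7]; color 2: [0, 10, 12, 17]; color 3: [6, 8, 14, 18]; color 4: [11].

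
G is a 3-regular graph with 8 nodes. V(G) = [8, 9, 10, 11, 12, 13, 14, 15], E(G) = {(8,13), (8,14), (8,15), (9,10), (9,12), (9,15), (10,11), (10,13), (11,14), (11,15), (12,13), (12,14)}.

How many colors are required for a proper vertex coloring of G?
χ(G) = 3

Clique number ω(G) = 2 (lower bound: χ ≥ ω).
Odd cycle [12, 9, 15, 8, 14] needs 3 colors (χ ≥ 3).
The coloring below uses 3 colors, so χ(G) = 3.
A valid 3-coloring: color 1: [8, 10, 12]; color 2: [13, 14, 15]; color 3: [9, 11].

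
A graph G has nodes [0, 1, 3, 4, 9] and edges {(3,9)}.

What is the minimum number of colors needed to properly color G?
Clique number ω(G) = 2 (lower bound: χ ≥ ω).
The graph is bipartite (no odd cycle), so 2 colors suffice: χ(G) = 2.
A valid 2-coloring: color 1: [0, 1, 3, 4]; color 2: [9].

χ(G) = 2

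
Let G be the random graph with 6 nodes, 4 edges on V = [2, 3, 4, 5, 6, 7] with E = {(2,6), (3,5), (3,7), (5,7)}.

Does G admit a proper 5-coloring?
A valid 5-coloring: color 1: [2, 4, 5]; color 2: [3, 6]; color 3: [7].
(χ(G) = 3 ≤ 5.)

Yes, G is 5-colorable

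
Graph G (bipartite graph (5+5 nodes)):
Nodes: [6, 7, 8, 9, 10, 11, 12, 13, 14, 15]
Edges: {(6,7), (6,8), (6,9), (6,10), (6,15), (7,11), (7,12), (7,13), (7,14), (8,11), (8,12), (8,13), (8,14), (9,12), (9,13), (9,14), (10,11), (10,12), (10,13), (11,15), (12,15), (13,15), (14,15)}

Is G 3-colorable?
A valid 3-coloring: color 1: [6, 11, 12, 13, 14]; color 2: [7, 8, 9, 10, 15].
(χ(G) = 2 ≤ 3.)

Yes, G is 3-colorable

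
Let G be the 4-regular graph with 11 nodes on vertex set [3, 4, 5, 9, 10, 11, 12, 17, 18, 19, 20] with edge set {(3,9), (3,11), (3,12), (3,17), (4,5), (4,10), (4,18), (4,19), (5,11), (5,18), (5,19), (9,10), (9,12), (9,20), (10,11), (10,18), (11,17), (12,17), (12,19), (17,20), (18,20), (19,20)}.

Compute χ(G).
Clique number ω(G) = 3 (lower bound: χ ≥ ω).
The clique on [3, 11, 17] has size 3, forcing χ ≥ 3, and the coloring below uses 3 colors, so χ(G) = 3.
A valid 3-coloring: color 1: [9, 17, 18, 19]; color 2: [3, 5, 10, 20]; color 3: [4, 11, 12].

χ(G) = 3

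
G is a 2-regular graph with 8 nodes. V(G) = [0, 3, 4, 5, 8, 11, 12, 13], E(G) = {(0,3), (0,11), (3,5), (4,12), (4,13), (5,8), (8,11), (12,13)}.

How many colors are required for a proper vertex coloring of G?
Clique number ω(G) = 3 (lower bound: χ ≥ ω).
The clique on [4, 12, 13] has size 3, forcing χ ≥ 3, and the coloring below uses 3 colors, so χ(G) = 3.
A valid 3-coloring: color 1: [3, 4, 8]; color 2: [5, 11, 12]; color 3: [0, 13].

χ(G) = 3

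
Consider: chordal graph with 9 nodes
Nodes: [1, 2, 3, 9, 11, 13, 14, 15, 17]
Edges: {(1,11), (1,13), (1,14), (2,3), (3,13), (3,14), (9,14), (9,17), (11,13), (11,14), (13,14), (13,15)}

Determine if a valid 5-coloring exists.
A valid 5-coloring: color 1: [2, 9, 13]; color 2: [14, 15, 17]; color 3: [3, 11]; color 4: [1].
(χ(G) = 4 ≤ 5.)

Yes, G is 5-colorable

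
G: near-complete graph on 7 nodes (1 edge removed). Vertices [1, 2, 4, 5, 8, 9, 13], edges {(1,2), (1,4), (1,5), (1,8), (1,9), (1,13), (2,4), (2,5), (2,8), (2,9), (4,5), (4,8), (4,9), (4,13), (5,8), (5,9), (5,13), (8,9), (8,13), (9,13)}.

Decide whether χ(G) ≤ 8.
A valid 8-coloring: color 1: [1]; color 2: [5]; color 3: [9]; color 4: [4]; color 5: [8]; color 6: [2, 13].
(χ(G) = 6 ≤ 8.)

Yes, G is 8-colorable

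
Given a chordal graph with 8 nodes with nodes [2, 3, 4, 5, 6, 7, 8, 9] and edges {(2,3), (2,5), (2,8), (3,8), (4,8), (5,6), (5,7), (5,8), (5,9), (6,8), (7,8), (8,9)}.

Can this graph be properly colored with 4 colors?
A valid 4-coloring: color 1: [8]; color 2: [3, 4, 5]; color 3: [2, 6, 7, 9].
(χ(G) = 3 ≤ 4.)

Yes, G is 4-colorable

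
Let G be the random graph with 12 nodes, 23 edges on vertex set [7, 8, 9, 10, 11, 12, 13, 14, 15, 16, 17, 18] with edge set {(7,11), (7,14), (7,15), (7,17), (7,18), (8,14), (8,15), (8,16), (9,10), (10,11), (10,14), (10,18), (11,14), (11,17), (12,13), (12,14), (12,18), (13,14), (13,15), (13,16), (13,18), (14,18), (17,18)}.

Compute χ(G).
χ(G) = 4

Clique number ω(G) = 4 (lower bound: χ ≥ ω).
The clique on [12, 13, 14, 18] has size 4, forcing χ ≥ 4, and the coloring below uses 4 colors, so χ(G) = 4.
A valid 4-coloring: color 1: [9, 14, 15, 16, 17]; color 2: [8, 11, 18]; color 3: [7, 10, 13]; color 4: [12].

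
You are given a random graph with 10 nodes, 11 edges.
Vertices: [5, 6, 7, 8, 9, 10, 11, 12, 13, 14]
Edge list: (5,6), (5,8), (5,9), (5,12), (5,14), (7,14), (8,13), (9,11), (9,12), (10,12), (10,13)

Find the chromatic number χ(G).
χ(G) = 3

Clique number ω(G) = 3 (lower bound: χ ≥ ω).
The clique on [5, 9, 12] has size 3, forcing χ ≥ 3, and the coloring below uses 3 colors, so χ(G) = 3.
A valid 3-coloring: color 1: [5, 7, 11, 13]; color 2: [6, 8, 12, 14]; color 3: [9, 10].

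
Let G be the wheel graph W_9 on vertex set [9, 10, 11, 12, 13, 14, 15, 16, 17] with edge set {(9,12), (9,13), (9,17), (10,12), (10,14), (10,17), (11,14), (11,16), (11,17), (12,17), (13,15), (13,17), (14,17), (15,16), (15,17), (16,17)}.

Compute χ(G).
Clique number ω(G) = 3 (lower bound: χ ≥ ω).
The clique on [9, 12, 17] has size 3, forcing χ ≥ 3, and the coloring below uses 3 colors, so χ(G) = 3.
A valid 3-coloring: color 1: [17]; color 2: [12, 13, 14, 16]; color 3: [9, 10, 11, 15].

χ(G) = 3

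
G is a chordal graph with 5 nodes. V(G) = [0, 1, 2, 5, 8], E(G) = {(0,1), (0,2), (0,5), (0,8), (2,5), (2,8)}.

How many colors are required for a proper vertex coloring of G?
Clique number ω(G) = 3 (lower bound: χ ≥ ω).
The clique on [0, 2, 8] has size 3, forcing χ ≥ 3, and the coloring below uses 3 colors, so χ(G) = 3.
A valid 3-coloring: color 1: [0]; color 2: [1, 2]; color 3: [5, 8].

χ(G) = 3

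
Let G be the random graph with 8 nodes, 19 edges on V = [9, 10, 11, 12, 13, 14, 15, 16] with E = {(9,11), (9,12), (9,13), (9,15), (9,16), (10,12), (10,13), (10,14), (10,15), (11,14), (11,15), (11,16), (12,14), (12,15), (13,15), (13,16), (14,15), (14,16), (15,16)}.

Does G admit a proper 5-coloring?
Yes, G is 5-colorable

A valid 5-coloring: color 1: [15]; color 2: [9, 14]; color 3: [10, 16]; color 4: [11, 12, 13].
(χ(G) = 4 ≤ 5.)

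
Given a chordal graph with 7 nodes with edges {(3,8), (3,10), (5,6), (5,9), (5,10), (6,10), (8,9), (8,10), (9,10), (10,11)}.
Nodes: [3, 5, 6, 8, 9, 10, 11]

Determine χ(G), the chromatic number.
Clique number ω(G) = 3 (lower bound: χ ≥ ω).
The clique on [8, 9, 10] has size 3, forcing χ ≥ 3, and the coloring below uses 3 colors, so χ(G) = 3.
A valid 3-coloring: color 1: [10]; color 2: [3, 6, 9, 11]; color 3: [5, 8].

χ(G) = 3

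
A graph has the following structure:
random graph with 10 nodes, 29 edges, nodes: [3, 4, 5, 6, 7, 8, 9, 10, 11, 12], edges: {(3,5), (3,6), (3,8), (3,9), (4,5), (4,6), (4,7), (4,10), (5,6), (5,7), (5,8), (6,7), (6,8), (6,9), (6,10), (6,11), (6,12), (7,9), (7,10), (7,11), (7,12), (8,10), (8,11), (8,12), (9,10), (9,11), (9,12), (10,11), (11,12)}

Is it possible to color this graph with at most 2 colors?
The clique on vertices [6, 7, 9, 10, 11] has size 5 > 2, so it alone needs 5 colors.

No, G is not 2-colorable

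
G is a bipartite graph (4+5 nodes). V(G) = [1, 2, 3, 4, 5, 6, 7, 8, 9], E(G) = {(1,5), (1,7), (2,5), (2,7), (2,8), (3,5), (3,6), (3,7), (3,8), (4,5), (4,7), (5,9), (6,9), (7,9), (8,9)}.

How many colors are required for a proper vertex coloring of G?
Clique number ω(G) = 2 (lower bound: χ ≥ ω).
The graph is bipartite (no odd cycle), so 2 colors suffice: χ(G) = 2.
A valid 2-coloring: color 1: [5, 6, 7, 8]; color 2: [1, 2, 3, 4, 9].

χ(G) = 2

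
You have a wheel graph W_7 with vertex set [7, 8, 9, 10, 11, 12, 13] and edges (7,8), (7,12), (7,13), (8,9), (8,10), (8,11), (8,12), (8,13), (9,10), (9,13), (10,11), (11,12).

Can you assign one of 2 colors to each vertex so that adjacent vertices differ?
No, G is not 2-colorable

The clique on vertices [8, 9, 10] has size 3 > 2, so it alone needs 3 colors.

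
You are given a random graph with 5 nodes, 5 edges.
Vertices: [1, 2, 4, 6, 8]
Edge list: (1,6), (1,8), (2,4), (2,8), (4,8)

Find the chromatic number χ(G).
χ(G) = 3

Clique number ω(G) = 3 (lower bound: χ ≥ ω).
The clique on [2, 4, 8] has size 3, forcing χ ≥ 3, and the coloring below uses 3 colors, so χ(G) = 3.
A valid 3-coloring: color 1: [6, 8]; color 2: [1, 4]; color 3: [2].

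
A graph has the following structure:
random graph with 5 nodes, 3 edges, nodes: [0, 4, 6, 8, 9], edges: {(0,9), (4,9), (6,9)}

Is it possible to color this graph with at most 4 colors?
A valid 4-coloring: color 1: [8, 9]; color 2: [0, 4, 6].
(χ(G) = 2 ≤ 4.)

Yes, G is 4-colorable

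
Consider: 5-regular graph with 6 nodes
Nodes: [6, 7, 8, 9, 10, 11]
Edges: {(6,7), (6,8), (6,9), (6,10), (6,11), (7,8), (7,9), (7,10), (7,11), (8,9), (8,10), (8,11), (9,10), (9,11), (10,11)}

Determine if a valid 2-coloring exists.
No, G is not 2-colorable

The clique on vertices [6, 7, 8, 9, 10, 11] has size 6 > 2, so it alone needs 6 colors.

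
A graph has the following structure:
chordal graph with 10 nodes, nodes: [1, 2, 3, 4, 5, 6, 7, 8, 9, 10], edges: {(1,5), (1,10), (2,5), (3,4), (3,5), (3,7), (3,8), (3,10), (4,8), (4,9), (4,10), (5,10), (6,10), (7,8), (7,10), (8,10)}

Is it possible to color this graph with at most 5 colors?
Yes, G is 5-colorable

A valid 5-coloring: color 1: [2, 9, 10]; color 2: [1, 3, 6]; color 3: [5, 8]; color 4: [4, 7].
(χ(G) = 4 ≤ 5.)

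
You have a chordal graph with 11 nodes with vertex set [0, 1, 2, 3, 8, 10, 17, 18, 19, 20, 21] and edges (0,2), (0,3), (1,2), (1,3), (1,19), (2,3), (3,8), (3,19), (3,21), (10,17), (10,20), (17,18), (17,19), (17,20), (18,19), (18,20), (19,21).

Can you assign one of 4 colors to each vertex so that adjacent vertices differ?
A valid 4-coloring: color 1: [3, 17]; color 2: [2, 8, 19, 20]; color 3: [0, 1, 10, 18, 21].
(χ(G) = 3 ≤ 4.)

Yes, G is 4-colorable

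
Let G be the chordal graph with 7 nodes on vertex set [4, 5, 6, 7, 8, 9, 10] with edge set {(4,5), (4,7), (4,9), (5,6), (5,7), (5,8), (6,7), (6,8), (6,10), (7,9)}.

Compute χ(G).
Clique number ω(G) = 3 (lower bound: χ ≥ ω).
The clique on [4, 7, 9] has size 3, forcing χ ≥ 3, and the coloring below uses 3 colors, so χ(G) = 3.
A valid 3-coloring: color 1: [5, 9, 10]; color 2: [4, 6]; color 3: [7, 8].

χ(G) = 3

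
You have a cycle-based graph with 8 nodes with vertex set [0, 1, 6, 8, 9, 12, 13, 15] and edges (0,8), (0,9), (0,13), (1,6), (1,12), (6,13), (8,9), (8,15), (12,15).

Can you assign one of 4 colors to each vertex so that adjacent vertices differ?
Yes, G is 4-colorable

A valid 4-coloring: color 1: [8, 12, 13]; color 2: [0, 1, 15]; color 3: [6, 9].
(χ(G) = 3 ≤ 4.)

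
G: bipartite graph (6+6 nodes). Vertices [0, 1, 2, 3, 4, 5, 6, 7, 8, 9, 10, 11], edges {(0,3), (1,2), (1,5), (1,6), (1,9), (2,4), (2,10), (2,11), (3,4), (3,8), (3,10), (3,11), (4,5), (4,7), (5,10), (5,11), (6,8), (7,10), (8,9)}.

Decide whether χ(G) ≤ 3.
Yes, G is 3-colorable

A valid 3-coloring: color 1: [2, 3, 5, 6, 7, 9]; color 2: [0, 1, 4, 8, 10, 11].
(χ(G) = 2 ≤ 3.)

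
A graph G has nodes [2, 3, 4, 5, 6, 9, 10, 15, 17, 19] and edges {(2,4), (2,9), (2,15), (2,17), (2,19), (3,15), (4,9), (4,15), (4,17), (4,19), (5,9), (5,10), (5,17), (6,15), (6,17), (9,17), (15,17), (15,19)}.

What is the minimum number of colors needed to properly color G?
Clique number ω(G) = 4 (lower bound: χ ≥ ω).
The clique on [2, 4, 9, 17] has size 4, forcing χ ≥ 4, and the coloring below uses 4 colors, so χ(G) = 4.
A valid 4-coloring: color 1: [3, 10, 17, 19]; color 2: [9, 15]; color 3: [2, 5, 6]; color 4: [4].

χ(G) = 4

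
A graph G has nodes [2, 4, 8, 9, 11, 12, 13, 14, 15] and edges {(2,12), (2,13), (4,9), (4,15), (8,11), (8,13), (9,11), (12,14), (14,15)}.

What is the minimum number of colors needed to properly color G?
Clique number ω(G) = 2 (lower bound: χ ≥ ω).
Odd cycle [13, 2, 12, 14, 15, 4, 9, 11, 8] needs 3 colors (χ ≥ 3).
The coloring below uses 3 colors, so χ(G) = 3.
A valid 3-coloring: color 1: [11, 12, 13, 15]; color 2: [2, 8, 9, 14]; color 3: [4].

χ(G) = 3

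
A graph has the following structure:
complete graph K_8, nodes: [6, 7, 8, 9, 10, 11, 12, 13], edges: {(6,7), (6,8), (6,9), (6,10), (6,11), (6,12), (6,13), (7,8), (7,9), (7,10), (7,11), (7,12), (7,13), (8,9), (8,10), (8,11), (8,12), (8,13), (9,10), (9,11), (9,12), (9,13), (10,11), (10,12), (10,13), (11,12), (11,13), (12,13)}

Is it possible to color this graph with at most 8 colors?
A valid 8-coloring: color 1: [10]; color 2: [9]; color 3: [7]; color 4: [6]; color 5: [8]; color 6: [11]; color 7: [12]; color 8: [13].
(χ(G) = 8 ≤ 8.)

Yes, G is 8-colorable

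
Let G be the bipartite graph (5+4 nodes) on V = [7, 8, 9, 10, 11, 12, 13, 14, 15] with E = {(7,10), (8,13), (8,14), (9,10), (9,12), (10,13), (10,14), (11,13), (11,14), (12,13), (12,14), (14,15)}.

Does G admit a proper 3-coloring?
Yes, G is 3-colorable

A valid 3-coloring: color 1: [7, 9, 13, 14]; color 2: [8, 10, 11, 12, 15].
(χ(G) = 2 ≤ 3.)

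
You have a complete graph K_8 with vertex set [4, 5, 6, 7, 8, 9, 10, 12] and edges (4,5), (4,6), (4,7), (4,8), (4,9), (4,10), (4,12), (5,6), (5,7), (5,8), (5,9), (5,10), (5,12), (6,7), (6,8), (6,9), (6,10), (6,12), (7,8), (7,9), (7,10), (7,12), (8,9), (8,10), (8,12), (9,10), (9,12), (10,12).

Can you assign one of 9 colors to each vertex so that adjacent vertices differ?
A valid 9-coloring: color 1: [4]; color 2: [7]; color 3: [8]; color 4: [5]; color 5: [9]; color 6: [12]; color 7: [10]; color 8: [6].
(χ(G) = 8 ≤ 9.)

Yes, G is 9-colorable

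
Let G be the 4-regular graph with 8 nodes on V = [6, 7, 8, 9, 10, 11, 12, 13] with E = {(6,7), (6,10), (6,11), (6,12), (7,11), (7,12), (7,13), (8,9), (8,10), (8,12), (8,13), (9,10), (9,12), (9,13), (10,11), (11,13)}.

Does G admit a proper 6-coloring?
Yes, G is 6-colorable

A valid 6-coloring: color 1: [11, 12]; color 2: [7, 10]; color 3: [6, 8]; color 4: [9]; color 5: [13].
(χ(G) = 4 ≤ 6.)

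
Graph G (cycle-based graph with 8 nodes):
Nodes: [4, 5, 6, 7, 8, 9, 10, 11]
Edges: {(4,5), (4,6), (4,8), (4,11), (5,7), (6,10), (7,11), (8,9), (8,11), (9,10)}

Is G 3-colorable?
Yes, G is 3-colorable

A valid 3-coloring: color 1: [4, 7, 9]; color 2: [5, 6, 11]; color 3: [8, 10].
(χ(G) = 3 ≤ 3.)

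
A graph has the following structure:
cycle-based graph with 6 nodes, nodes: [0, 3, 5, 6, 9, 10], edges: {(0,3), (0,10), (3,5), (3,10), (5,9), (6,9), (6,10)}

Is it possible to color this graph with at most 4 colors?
A valid 4-coloring: color 1: [3, 6]; color 2: [9, 10]; color 3: [0, 5].
(χ(G) = 3 ≤ 4.)

Yes, G is 4-colorable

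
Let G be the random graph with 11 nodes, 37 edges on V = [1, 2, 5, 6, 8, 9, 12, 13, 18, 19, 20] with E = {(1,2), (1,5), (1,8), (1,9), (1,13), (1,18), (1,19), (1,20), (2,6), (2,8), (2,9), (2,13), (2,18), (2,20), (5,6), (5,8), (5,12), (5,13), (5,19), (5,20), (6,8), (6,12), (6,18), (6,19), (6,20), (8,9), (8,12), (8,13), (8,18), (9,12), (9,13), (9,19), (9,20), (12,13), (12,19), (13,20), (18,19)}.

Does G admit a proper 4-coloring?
No, G is not 4-colorable

The clique on vertices [1, 2, 8, 9, 13] has size 5 > 4, so it alone needs 5 colors.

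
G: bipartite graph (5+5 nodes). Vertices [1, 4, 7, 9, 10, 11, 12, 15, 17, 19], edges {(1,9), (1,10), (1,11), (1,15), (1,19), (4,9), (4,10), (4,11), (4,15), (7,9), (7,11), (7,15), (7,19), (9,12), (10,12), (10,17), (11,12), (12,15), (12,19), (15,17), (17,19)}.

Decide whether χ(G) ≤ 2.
Yes, G is 2-colorable

A valid 2-coloring: color 1: [9, 10, 11, 15, 19]; color 2: [1, 4, 7, 12, 17].
(χ(G) = 2 ≤ 2.)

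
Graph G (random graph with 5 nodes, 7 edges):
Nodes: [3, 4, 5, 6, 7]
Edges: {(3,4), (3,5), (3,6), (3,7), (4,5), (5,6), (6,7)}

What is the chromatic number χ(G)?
Clique number ω(G) = 3 (lower bound: χ ≥ ω).
The clique on [3, 4, 5] has size 3, forcing χ ≥ 3, and the coloring below uses 3 colors, so χ(G) = 3.
A valid 3-coloring: color 1: [3]; color 2: [5, 7]; color 3: [4, 6].

χ(G) = 3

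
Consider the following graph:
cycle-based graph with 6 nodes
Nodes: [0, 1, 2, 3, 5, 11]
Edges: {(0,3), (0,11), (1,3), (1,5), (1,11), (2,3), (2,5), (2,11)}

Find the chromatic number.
Clique number ω(G) = 2 (lower bound: χ ≥ ω).
The graph is bipartite (no odd cycle), so 2 colors suffice: χ(G) = 2.
A valid 2-coloring: color 1: [0, 1, 2]; color 2: [3, 5, 11].

χ(G) = 2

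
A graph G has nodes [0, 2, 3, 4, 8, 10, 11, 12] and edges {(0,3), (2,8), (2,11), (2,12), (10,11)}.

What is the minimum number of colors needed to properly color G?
Clique number ω(G) = 2 (lower bound: χ ≥ ω).
The graph is bipartite (no odd cycle), so 2 colors suffice: χ(G) = 2.
A valid 2-coloring: color 1: [0, 2, 4, 10]; color 2: [3, 8, 11, 12].

χ(G) = 2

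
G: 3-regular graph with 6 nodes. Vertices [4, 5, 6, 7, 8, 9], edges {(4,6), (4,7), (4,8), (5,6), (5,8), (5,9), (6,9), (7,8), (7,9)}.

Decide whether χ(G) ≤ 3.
A valid 3-coloring: color 1: [6, 8]; color 2: [5, 7]; color 3: [4, 9].
(χ(G) = 3 ≤ 3.)

Yes, G is 3-colorable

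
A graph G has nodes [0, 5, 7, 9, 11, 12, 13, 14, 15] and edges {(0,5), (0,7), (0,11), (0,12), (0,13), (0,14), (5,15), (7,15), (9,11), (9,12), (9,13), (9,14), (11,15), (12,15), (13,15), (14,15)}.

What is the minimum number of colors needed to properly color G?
Clique number ω(G) = 2 (lower bound: χ ≥ ω).
The graph is bipartite (no odd cycle), so 2 colors suffice: χ(G) = 2.
A valid 2-coloring: color 1: [0, 9, 15]; color 2: [5, 7, 11, 12, 13, 14].

χ(G) = 2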